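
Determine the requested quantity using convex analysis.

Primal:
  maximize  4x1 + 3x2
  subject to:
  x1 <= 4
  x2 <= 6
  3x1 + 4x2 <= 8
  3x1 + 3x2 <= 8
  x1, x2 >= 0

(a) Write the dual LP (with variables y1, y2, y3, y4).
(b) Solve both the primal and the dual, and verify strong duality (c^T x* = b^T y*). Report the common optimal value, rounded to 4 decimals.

The standard primal-dual pair for 'max c^T x s.t. A x <= b, x >= 0' is:
  Dual:  min b^T y  s.t.  A^T y >= c,  y >= 0.

So the dual LP is:
  minimize  4y1 + 6y2 + 8y3 + 8y4
  subject to:
    y1 + 3y3 + 3y4 >= 4
    y2 + 4y3 + 3y4 >= 3
    y1, y2, y3, y4 >= 0

Solving the primal: x* = (2.6667, 0).
  primal value c^T x* = 10.6667.
Solving the dual: y* = (0, 0, 0, 1.3333).
  dual value b^T y* = 10.6667.
Strong duality: c^T x* = b^T y*. Confirmed.

10.6667


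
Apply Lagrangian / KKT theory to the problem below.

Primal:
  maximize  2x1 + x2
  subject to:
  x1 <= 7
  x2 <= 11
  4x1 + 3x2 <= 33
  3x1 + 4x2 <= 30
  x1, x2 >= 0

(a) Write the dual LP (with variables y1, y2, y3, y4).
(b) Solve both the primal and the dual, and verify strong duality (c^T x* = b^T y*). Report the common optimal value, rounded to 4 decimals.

The standard primal-dual pair for 'max c^T x s.t. A x <= b, x >= 0' is:
  Dual:  min b^T y  s.t.  A^T y >= c,  y >= 0.

So the dual LP is:
  minimize  7y1 + 11y2 + 33y3 + 30y4
  subject to:
    y1 + 4y3 + 3y4 >= 2
    y2 + 3y3 + 4y4 >= 1
    y1, y2, y3, y4 >= 0

Solving the primal: x* = (7, 1.6667).
  primal value c^T x* = 15.6667.
Solving the dual: y* = (0.6667, 0, 0.3333, 0).
  dual value b^T y* = 15.6667.
Strong duality: c^T x* = b^T y*. Confirmed.

15.6667


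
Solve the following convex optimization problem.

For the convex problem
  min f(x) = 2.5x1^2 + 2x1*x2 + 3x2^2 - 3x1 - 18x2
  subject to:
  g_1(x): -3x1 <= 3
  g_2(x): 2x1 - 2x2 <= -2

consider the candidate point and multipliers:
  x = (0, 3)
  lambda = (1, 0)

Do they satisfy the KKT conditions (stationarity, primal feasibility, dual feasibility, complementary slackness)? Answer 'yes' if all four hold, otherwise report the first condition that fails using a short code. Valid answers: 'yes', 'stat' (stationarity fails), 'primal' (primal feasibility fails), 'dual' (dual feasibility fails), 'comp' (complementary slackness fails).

Gradient of f: grad f(x) = Q x + c = (3, 0)
Constraint values g_i(x) = a_i^T x - b_i:
  g_1((0, 3)) = -3
  g_2((0, 3)) = -4
Stationarity residual: grad f(x) + sum_i lambda_i a_i = (0, 0)
  -> stationarity OK
Primal feasibility (all g_i <= 0): OK
Dual feasibility (all lambda_i >= 0): OK
Complementary slackness (lambda_i * g_i(x) = 0 for all i): FAILS

Verdict: the first failing condition is complementary_slackness -> comp.

comp


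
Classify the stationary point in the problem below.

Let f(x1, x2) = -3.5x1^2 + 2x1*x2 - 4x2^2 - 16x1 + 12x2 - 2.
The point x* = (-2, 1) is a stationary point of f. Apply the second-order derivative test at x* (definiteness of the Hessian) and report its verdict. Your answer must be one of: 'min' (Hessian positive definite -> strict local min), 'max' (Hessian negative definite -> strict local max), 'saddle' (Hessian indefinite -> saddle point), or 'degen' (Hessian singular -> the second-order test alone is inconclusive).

Compute the Hessian H = grad^2 f:
  H = [[-7, 2], [2, -8]]
Verify stationarity: grad f(x*) = H x* + g = (0, 0).
Eigenvalues of H: -9.5616, -5.4384.
Both eigenvalues < 0, so H is negative definite -> x* is a strict local max.

max


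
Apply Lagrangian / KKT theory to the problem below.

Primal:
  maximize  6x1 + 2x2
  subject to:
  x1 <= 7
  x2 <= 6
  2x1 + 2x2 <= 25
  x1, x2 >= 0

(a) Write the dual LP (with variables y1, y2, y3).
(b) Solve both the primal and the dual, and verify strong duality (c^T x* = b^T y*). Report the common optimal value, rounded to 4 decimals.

The standard primal-dual pair for 'max c^T x s.t. A x <= b, x >= 0' is:
  Dual:  min b^T y  s.t.  A^T y >= c,  y >= 0.

So the dual LP is:
  minimize  7y1 + 6y2 + 25y3
  subject to:
    y1 + 2y3 >= 6
    y2 + 2y3 >= 2
    y1, y2, y3 >= 0

Solving the primal: x* = (7, 5.5).
  primal value c^T x* = 53.
Solving the dual: y* = (4, 0, 1).
  dual value b^T y* = 53.
Strong duality: c^T x* = b^T y*. Confirmed.

53


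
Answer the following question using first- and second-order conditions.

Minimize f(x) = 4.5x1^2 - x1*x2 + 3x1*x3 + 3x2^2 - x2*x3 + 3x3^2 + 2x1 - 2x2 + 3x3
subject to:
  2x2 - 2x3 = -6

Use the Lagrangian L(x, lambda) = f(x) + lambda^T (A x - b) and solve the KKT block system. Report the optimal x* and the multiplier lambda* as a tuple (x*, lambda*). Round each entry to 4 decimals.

Form the Lagrangian:
  L(x, lambda) = (1/2) x^T Q x + c^T x + lambda^T (A x - b)
Stationarity (grad_x L = 0): Q x + c + A^T lambda = 0.
Primal feasibility: A x = b.

This gives the KKT block system:
  [ Q   A^T ] [ x     ]   [-c ]
  [ A    0  ] [ lambda ] = [ b ]

Solving the linear system:
  x*      = (-0.907, -1.4186, 1.5814)
  lambda* = (5.593)
  f(x*)   = 19.6628

x* = (-0.907, -1.4186, 1.5814), lambda* = (5.593)


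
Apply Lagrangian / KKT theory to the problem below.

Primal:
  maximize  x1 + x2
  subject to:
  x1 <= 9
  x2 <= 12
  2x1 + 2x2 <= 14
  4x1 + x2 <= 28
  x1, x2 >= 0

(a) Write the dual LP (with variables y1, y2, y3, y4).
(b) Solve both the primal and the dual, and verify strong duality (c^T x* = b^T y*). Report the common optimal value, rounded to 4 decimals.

The standard primal-dual pair for 'max c^T x s.t. A x <= b, x >= 0' is:
  Dual:  min b^T y  s.t.  A^T y >= c,  y >= 0.

So the dual LP is:
  minimize  9y1 + 12y2 + 14y3 + 28y4
  subject to:
    y1 + 2y3 + 4y4 >= 1
    y2 + 2y3 + y4 >= 1
    y1, y2, y3, y4 >= 0

Solving the primal: x* = (7, 0).
  primal value c^T x* = 7.
Solving the dual: y* = (0, 0, 0.5, 0).
  dual value b^T y* = 7.
Strong duality: c^T x* = b^T y*. Confirmed.

7


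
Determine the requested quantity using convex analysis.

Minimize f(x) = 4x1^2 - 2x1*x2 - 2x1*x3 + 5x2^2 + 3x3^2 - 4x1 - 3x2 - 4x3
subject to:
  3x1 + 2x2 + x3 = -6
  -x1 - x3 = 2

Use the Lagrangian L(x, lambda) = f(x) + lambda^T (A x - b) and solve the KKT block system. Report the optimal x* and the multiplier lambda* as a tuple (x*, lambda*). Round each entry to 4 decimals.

Form the Lagrangian:
  L(x, lambda) = (1/2) x^T Q x + c^T x + lambda^T (A x - b)
Stationarity (grad_x L = 0): Q x + c + A^T lambda = 0.
Primal feasibility: A x = b.

This gives the KKT block system:
  [ Q   A^T ] [ x     ]   [-c ]
  [ A    0  ] [ lambda ] = [ b ]

Solving the linear system:
  x*      = (-1.3438, -0.6562, -0.6563)
  lambda* = (3.4375, -1.8125)
  f(x*)   = 17.1094

x* = (-1.3438, -0.6562, -0.6563), lambda* = (3.4375, -1.8125)


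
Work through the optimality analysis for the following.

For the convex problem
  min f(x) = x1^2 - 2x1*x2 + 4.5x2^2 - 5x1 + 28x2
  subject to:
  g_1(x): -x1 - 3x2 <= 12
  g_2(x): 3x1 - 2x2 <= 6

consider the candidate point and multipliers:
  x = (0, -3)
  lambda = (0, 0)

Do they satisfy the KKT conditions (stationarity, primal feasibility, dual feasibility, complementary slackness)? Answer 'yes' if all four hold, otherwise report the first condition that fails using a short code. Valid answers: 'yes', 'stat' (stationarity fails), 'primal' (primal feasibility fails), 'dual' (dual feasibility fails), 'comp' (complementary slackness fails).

Gradient of f: grad f(x) = Q x + c = (1, 1)
Constraint values g_i(x) = a_i^T x - b_i:
  g_1((0, -3)) = -3
  g_2((0, -3)) = 0
Stationarity residual: grad f(x) + sum_i lambda_i a_i = (1, 1)
  -> stationarity FAILS
Primal feasibility (all g_i <= 0): OK
Dual feasibility (all lambda_i >= 0): OK
Complementary slackness (lambda_i * g_i(x) = 0 for all i): OK

Verdict: the first failing condition is stationarity -> stat.

stat


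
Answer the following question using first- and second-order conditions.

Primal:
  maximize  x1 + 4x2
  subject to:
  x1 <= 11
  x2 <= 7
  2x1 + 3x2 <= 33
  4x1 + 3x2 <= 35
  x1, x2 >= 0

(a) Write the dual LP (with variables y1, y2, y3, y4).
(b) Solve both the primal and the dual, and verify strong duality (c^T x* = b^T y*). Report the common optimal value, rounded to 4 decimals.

The standard primal-dual pair for 'max c^T x s.t. A x <= b, x >= 0' is:
  Dual:  min b^T y  s.t.  A^T y >= c,  y >= 0.

So the dual LP is:
  minimize  11y1 + 7y2 + 33y3 + 35y4
  subject to:
    y1 + 2y3 + 4y4 >= 1
    y2 + 3y3 + 3y4 >= 4
    y1, y2, y3, y4 >= 0

Solving the primal: x* = (3.5, 7).
  primal value c^T x* = 31.5.
Solving the dual: y* = (0, 3.25, 0, 0.25).
  dual value b^T y* = 31.5.
Strong duality: c^T x* = b^T y*. Confirmed.

31.5


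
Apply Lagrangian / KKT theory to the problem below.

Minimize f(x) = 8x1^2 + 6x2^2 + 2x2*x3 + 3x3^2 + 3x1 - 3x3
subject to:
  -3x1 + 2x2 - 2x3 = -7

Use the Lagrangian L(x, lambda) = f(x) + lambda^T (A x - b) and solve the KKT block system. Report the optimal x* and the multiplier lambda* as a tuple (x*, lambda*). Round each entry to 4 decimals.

Form the Lagrangian:
  L(x, lambda) = (1/2) x^T Q x + c^T x + lambda^T (A x - b)
Stationarity (grad_x L = 0): Q x + c + A^T lambda = 0.
Primal feasibility: A x = b.

This gives the KKT block system:
  [ Q   A^T ] [ x     ]   [-c ]
  [ A    0  ] [ lambda ] = [ b ]

Solving the linear system:
  x*      = (0.4515, -0.8901, 1.9327)
  lambda* = (3.4079)
  f(x*)   = 9.7059

x* = (0.4515, -0.8901, 1.9327), lambda* = (3.4079)


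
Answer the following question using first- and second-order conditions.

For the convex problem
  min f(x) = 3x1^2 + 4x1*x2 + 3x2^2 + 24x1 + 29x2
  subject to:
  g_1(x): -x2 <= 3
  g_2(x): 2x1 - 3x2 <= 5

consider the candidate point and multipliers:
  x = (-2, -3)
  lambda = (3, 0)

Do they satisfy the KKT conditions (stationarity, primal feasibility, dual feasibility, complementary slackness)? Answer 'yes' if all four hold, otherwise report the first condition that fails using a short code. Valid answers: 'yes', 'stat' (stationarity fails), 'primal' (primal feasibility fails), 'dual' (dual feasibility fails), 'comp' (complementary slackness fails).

Gradient of f: grad f(x) = Q x + c = (0, 3)
Constraint values g_i(x) = a_i^T x - b_i:
  g_1((-2, -3)) = 0
  g_2((-2, -3)) = 0
Stationarity residual: grad f(x) + sum_i lambda_i a_i = (0, 0)
  -> stationarity OK
Primal feasibility (all g_i <= 0): OK
Dual feasibility (all lambda_i >= 0): OK
Complementary slackness (lambda_i * g_i(x) = 0 for all i): OK

Verdict: yes, KKT holds.

yes


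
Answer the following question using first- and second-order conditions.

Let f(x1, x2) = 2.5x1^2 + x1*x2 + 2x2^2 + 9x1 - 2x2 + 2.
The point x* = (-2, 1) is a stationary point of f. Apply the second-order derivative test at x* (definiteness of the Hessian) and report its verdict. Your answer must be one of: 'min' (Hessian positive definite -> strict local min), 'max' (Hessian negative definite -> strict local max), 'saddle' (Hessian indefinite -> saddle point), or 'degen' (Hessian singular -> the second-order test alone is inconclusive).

Compute the Hessian H = grad^2 f:
  H = [[5, 1], [1, 4]]
Verify stationarity: grad f(x*) = H x* + g = (0, 0).
Eigenvalues of H: 3.382, 5.618.
Both eigenvalues > 0, so H is positive definite -> x* is a strict local min.

min


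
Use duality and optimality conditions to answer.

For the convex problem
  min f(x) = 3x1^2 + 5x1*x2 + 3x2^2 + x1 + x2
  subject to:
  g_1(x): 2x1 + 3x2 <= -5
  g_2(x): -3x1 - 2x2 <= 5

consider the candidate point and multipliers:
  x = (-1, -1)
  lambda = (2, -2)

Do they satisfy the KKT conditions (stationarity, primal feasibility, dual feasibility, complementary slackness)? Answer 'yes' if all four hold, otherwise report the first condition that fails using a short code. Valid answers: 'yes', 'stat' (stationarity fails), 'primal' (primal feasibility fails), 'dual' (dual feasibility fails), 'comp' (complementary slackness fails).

Gradient of f: grad f(x) = Q x + c = (-10, -10)
Constraint values g_i(x) = a_i^T x - b_i:
  g_1((-1, -1)) = 0
  g_2((-1, -1)) = 0
Stationarity residual: grad f(x) + sum_i lambda_i a_i = (0, 0)
  -> stationarity OK
Primal feasibility (all g_i <= 0): OK
Dual feasibility (all lambda_i >= 0): FAILS
Complementary slackness (lambda_i * g_i(x) = 0 for all i): OK

Verdict: the first failing condition is dual_feasibility -> dual.

dual


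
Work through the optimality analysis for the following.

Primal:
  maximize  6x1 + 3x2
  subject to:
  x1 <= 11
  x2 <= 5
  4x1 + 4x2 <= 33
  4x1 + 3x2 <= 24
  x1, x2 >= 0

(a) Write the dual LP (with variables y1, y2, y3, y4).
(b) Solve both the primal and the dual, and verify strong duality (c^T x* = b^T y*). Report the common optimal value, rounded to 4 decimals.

The standard primal-dual pair for 'max c^T x s.t. A x <= b, x >= 0' is:
  Dual:  min b^T y  s.t.  A^T y >= c,  y >= 0.

So the dual LP is:
  minimize  11y1 + 5y2 + 33y3 + 24y4
  subject to:
    y1 + 4y3 + 4y4 >= 6
    y2 + 4y3 + 3y4 >= 3
    y1, y2, y3, y4 >= 0

Solving the primal: x* = (6, 0).
  primal value c^T x* = 36.
Solving the dual: y* = (0, 0, 0, 1.5).
  dual value b^T y* = 36.
Strong duality: c^T x* = b^T y*. Confirmed.

36


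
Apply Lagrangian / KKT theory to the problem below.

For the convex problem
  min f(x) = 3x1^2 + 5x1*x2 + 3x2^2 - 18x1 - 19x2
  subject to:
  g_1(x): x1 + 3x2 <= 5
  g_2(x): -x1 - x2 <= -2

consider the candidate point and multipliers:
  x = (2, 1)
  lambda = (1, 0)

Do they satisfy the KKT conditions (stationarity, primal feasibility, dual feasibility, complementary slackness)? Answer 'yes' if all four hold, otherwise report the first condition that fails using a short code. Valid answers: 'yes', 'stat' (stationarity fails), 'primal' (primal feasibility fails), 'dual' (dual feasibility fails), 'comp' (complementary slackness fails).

Gradient of f: grad f(x) = Q x + c = (-1, -3)
Constraint values g_i(x) = a_i^T x - b_i:
  g_1((2, 1)) = 0
  g_2((2, 1)) = -1
Stationarity residual: grad f(x) + sum_i lambda_i a_i = (0, 0)
  -> stationarity OK
Primal feasibility (all g_i <= 0): OK
Dual feasibility (all lambda_i >= 0): OK
Complementary slackness (lambda_i * g_i(x) = 0 for all i): OK

Verdict: yes, KKT holds.

yes


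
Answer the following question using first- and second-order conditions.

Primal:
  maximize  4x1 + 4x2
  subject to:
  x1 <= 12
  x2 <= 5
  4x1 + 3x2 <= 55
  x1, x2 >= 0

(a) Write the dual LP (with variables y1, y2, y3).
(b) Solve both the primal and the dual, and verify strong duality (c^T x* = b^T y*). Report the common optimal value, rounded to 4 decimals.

The standard primal-dual pair for 'max c^T x s.t. A x <= b, x >= 0' is:
  Dual:  min b^T y  s.t.  A^T y >= c,  y >= 0.

So the dual LP is:
  minimize  12y1 + 5y2 + 55y3
  subject to:
    y1 + 4y3 >= 4
    y2 + 3y3 >= 4
    y1, y2, y3 >= 0

Solving the primal: x* = (10, 5).
  primal value c^T x* = 60.
Solving the dual: y* = (0, 1, 1).
  dual value b^T y* = 60.
Strong duality: c^T x* = b^T y*. Confirmed.

60


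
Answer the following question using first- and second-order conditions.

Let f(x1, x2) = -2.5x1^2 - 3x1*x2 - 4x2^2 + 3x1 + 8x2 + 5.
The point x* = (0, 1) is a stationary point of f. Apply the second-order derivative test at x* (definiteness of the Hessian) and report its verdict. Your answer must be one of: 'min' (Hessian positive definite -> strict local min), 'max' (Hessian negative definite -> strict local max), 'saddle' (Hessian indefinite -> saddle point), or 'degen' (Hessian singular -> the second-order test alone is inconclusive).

Compute the Hessian H = grad^2 f:
  H = [[-5, -3], [-3, -8]]
Verify stationarity: grad f(x*) = H x* + g = (0, 0).
Eigenvalues of H: -9.8541, -3.1459.
Both eigenvalues < 0, so H is negative definite -> x* is a strict local max.

max


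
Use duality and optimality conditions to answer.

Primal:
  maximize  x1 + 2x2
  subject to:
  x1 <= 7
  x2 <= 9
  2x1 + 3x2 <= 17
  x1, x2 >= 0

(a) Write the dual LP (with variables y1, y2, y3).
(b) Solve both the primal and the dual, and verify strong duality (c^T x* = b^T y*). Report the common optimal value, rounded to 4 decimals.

The standard primal-dual pair for 'max c^T x s.t. A x <= b, x >= 0' is:
  Dual:  min b^T y  s.t.  A^T y >= c,  y >= 0.

So the dual LP is:
  minimize  7y1 + 9y2 + 17y3
  subject to:
    y1 + 2y3 >= 1
    y2 + 3y3 >= 2
    y1, y2, y3 >= 0

Solving the primal: x* = (0, 5.6667).
  primal value c^T x* = 11.3333.
Solving the dual: y* = (0, 0, 0.6667).
  dual value b^T y* = 11.3333.
Strong duality: c^T x* = b^T y*. Confirmed.

11.3333


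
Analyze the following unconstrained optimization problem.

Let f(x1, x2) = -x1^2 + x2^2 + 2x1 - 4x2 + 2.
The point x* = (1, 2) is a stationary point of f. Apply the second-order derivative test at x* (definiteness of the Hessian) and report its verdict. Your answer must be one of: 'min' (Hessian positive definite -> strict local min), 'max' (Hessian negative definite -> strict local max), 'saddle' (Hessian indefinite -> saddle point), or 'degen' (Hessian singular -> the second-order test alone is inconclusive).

Compute the Hessian H = grad^2 f:
  H = [[-2, 0], [0, 2]]
Verify stationarity: grad f(x*) = H x* + g = (0, 0).
Eigenvalues of H: -2, 2.
Eigenvalues have mixed signs, so H is indefinite -> x* is a saddle point.

saddle


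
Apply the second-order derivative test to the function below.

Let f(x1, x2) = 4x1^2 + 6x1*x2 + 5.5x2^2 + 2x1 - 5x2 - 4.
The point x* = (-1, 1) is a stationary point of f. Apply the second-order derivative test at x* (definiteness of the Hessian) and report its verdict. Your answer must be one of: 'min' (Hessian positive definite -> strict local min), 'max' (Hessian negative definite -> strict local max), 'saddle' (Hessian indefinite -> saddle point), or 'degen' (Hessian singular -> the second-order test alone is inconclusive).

Compute the Hessian H = grad^2 f:
  H = [[8, 6], [6, 11]]
Verify stationarity: grad f(x*) = H x* + g = (0, 0).
Eigenvalues of H: 3.3153, 15.6847.
Both eigenvalues > 0, so H is positive definite -> x* is a strict local min.

min


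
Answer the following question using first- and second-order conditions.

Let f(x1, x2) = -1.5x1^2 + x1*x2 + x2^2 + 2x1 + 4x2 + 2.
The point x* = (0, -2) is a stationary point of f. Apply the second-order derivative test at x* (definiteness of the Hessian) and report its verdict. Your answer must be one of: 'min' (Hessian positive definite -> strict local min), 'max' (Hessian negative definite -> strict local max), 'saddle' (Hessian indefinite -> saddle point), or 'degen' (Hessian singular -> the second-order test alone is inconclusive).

Compute the Hessian H = grad^2 f:
  H = [[-3, 1], [1, 2]]
Verify stationarity: grad f(x*) = H x* + g = (0, 0).
Eigenvalues of H: -3.1926, 2.1926.
Eigenvalues have mixed signs, so H is indefinite -> x* is a saddle point.

saddle


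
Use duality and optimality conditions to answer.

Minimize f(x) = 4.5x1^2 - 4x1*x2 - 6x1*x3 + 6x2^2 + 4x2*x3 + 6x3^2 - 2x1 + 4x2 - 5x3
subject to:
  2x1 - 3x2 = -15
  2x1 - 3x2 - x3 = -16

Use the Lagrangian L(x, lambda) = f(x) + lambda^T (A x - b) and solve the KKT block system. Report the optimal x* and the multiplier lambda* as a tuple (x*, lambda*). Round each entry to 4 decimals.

Form the Lagrangian:
  L(x, lambda) = (1/2) x^T Q x + c^T x + lambda^T (A x - b)
Stationarity (grad_x L = 0): Q x + c + A^T lambda = 0.
Primal feasibility: A x = b.

This gives the KKT block system:
  [ Q   A^T ] [ x     ]   [-c ]
  [ A    0  ] [ lambda ] = [ b ]

Solving the linear system:
  x*      = (-1.9259, 3.716, 1)
  lambda* = (-13.321, 33.4198)
  f(x*)   = 174.3086

x* = (-1.9259, 3.716, 1), lambda* = (-13.321, 33.4198)


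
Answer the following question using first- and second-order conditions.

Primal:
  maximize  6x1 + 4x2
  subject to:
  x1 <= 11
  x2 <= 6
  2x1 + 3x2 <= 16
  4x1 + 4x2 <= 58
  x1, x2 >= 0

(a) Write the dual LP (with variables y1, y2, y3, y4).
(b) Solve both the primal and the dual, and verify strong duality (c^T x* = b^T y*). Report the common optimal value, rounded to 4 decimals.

The standard primal-dual pair for 'max c^T x s.t. A x <= b, x >= 0' is:
  Dual:  min b^T y  s.t.  A^T y >= c,  y >= 0.

So the dual LP is:
  minimize  11y1 + 6y2 + 16y3 + 58y4
  subject to:
    y1 + 2y3 + 4y4 >= 6
    y2 + 3y3 + 4y4 >= 4
    y1, y2, y3, y4 >= 0

Solving the primal: x* = (8, 0).
  primal value c^T x* = 48.
Solving the dual: y* = (0, 0, 3, 0).
  dual value b^T y* = 48.
Strong duality: c^T x* = b^T y*. Confirmed.

48


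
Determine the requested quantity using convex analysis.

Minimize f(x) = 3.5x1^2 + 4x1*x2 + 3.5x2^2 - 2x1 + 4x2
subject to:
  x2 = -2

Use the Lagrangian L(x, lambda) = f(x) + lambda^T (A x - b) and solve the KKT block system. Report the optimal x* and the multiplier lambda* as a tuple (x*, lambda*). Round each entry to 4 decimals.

Form the Lagrangian:
  L(x, lambda) = (1/2) x^T Q x + c^T x + lambda^T (A x - b)
Stationarity (grad_x L = 0): Q x + c + A^T lambda = 0.
Primal feasibility: A x = b.

This gives the KKT block system:
  [ Q   A^T ] [ x     ]   [-c ]
  [ A    0  ] [ lambda ] = [ b ]

Solving the linear system:
  x*      = (1.4286, -2)
  lambda* = (4.2857)
  f(x*)   = -1.1429

x* = (1.4286, -2), lambda* = (4.2857)


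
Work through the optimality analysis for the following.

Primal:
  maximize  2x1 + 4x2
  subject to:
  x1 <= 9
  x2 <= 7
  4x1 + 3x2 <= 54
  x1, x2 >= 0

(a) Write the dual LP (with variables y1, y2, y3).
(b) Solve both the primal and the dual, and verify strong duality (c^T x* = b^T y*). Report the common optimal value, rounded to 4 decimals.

The standard primal-dual pair for 'max c^T x s.t. A x <= b, x >= 0' is:
  Dual:  min b^T y  s.t.  A^T y >= c,  y >= 0.

So the dual LP is:
  minimize  9y1 + 7y2 + 54y3
  subject to:
    y1 + 4y3 >= 2
    y2 + 3y3 >= 4
    y1, y2, y3 >= 0

Solving the primal: x* = (8.25, 7).
  primal value c^T x* = 44.5.
Solving the dual: y* = (0, 2.5, 0.5).
  dual value b^T y* = 44.5.
Strong duality: c^T x* = b^T y*. Confirmed.

44.5


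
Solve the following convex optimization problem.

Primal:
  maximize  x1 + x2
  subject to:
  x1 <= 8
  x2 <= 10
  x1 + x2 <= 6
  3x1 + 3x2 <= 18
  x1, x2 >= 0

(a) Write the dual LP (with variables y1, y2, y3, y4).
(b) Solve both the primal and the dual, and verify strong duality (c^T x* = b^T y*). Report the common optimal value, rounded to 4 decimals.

The standard primal-dual pair for 'max c^T x s.t. A x <= b, x >= 0' is:
  Dual:  min b^T y  s.t.  A^T y >= c,  y >= 0.

So the dual LP is:
  minimize  8y1 + 10y2 + 6y3 + 18y4
  subject to:
    y1 + y3 + 3y4 >= 1
    y2 + y3 + 3y4 >= 1
    y1, y2, y3, y4 >= 0

Solving the primal: x* = (6, 0).
  primal value c^T x* = 6.
Solving the dual: y* = (0, 0, 1, 0).
  dual value b^T y* = 6.
Strong duality: c^T x* = b^T y*. Confirmed.

6


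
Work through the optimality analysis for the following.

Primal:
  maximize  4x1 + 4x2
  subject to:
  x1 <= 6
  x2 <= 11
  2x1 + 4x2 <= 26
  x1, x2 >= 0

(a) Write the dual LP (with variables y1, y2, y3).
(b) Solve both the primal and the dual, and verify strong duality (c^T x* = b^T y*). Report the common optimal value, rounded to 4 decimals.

The standard primal-dual pair for 'max c^T x s.t. A x <= b, x >= 0' is:
  Dual:  min b^T y  s.t.  A^T y >= c,  y >= 0.

So the dual LP is:
  minimize  6y1 + 11y2 + 26y3
  subject to:
    y1 + 2y3 >= 4
    y2 + 4y3 >= 4
    y1, y2, y3 >= 0

Solving the primal: x* = (6, 3.5).
  primal value c^T x* = 38.
Solving the dual: y* = (2, 0, 1).
  dual value b^T y* = 38.
Strong duality: c^T x* = b^T y*. Confirmed.

38


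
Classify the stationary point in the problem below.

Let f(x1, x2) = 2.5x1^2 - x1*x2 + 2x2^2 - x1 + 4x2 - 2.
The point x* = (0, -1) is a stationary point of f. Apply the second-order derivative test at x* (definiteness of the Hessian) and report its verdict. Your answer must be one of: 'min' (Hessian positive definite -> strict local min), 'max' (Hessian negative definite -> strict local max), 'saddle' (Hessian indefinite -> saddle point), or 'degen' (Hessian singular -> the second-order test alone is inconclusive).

Compute the Hessian H = grad^2 f:
  H = [[5, -1], [-1, 4]]
Verify stationarity: grad f(x*) = H x* + g = (0, 0).
Eigenvalues of H: 3.382, 5.618.
Both eigenvalues > 0, so H is positive definite -> x* is a strict local min.

min


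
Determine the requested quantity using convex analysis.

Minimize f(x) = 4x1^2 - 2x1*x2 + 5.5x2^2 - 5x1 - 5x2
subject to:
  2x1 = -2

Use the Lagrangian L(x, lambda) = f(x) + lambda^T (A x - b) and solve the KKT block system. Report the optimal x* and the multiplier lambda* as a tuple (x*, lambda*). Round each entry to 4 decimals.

Form the Lagrangian:
  L(x, lambda) = (1/2) x^T Q x + c^T x + lambda^T (A x - b)
Stationarity (grad_x L = 0): Q x + c + A^T lambda = 0.
Primal feasibility: A x = b.

This gives the KKT block system:
  [ Q   A^T ] [ x     ]   [-c ]
  [ A    0  ] [ lambda ] = [ b ]

Solving the linear system:
  x*      = (-1, 0.2727)
  lambda* = (6.7727)
  f(x*)   = 8.5909

x* = (-1, 0.2727), lambda* = (6.7727)


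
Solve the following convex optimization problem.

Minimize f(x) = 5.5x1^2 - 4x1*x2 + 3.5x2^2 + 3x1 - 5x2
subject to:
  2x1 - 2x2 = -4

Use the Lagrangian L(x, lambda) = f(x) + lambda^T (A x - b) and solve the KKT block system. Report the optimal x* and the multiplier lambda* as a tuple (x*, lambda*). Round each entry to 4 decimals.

Form the Lagrangian:
  L(x, lambda) = (1/2) x^T Q x + c^T x + lambda^T (A x - b)
Stationarity (grad_x L = 0): Q x + c + A^T lambda = 0.
Primal feasibility: A x = b.

This gives the KKT block system:
  [ Q   A^T ] [ x     ]   [-c ]
  [ A    0  ] [ lambda ] = [ b ]

Solving the linear system:
  x*      = (-0.4, 1.6)
  lambda* = (3.9)
  f(x*)   = 3.2

x* = (-0.4, 1.6), lambda* = (3.9)


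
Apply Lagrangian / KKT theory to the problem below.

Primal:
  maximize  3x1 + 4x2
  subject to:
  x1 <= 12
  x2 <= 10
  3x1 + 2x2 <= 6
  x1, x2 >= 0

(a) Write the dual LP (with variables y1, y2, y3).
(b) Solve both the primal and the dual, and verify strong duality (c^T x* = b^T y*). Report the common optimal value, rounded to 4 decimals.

The standard primal-dual pair for 'max c^T x s.t. A x <= b, x >= 0' is:
  Dual:  min b^T y  s.t.  A^T y >= c,  y >= 0.

So the dual LP is:
  minimize  12y1 + 10y2 + 6y3
  subject to:
    y1 + 3y3 >= 3
    y2 + 2y3 >= 4
    y1, y2, y3 >= 0

Solving the primal: x* = (0, 3).
  primal value c^T x* = 12.
Solving the dual: y* = (0, 0, 2).
  dual value b^T y* = 12.
Strong duality: c^T x* = b^T y*. Confirmed.

12


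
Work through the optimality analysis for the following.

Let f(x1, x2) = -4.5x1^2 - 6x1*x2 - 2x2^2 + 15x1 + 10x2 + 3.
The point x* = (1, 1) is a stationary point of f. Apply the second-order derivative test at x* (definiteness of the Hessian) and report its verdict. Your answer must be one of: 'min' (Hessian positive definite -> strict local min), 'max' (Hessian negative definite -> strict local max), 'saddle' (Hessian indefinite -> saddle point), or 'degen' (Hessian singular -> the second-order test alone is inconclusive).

Compute the Hessian H = grad^2 f:
  H = [[-9, -6], [-6, -4]]
Verify stationarity: grad f(x*) = H x* + g = (0, 0).
Eigenvalues of H: -13, 0.
H has a zero eigenvalue (singular; negative semidefinite but not definite), so H is neither positive definite, negative definite, nor indefinite. The second-order test alone is inconclusive -> degen.
(Indeed, f is constant along the null direction of H through x*, so x* is not a strict local extremum.)

degen


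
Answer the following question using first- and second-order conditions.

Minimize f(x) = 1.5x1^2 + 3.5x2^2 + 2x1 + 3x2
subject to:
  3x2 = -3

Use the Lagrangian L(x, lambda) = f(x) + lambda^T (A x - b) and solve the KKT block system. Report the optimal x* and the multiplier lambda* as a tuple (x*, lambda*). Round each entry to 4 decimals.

Form the Lagrangian:
  L(x, lambda) = (1/2) x^T Q x + c^T x + lambda^T (A x - b)
Stationarity (grad_x L = 0): Q x + c + A^T lambda = 0.
Primal feasibility: A x = b.

This gives the KKT block system:
  [ Q   A^T ] [ x     ]   [-c ]
  [ A    0  ] [ lambda ] = [ b ]

Solving the linear system:
  x*      = (-0.6667, -1)
  lambda* = (1.3333)
  f(x*)   = -0.1667

x* = (-0.6667, -1), lambda* = (1.3333)


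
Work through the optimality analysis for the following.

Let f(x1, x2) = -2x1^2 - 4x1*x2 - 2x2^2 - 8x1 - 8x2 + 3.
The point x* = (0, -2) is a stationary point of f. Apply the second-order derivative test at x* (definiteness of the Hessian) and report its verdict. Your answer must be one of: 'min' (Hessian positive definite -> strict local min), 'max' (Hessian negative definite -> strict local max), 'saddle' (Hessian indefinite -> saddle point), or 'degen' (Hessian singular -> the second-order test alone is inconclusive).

Compute the Hessian H = grad^2 f:
  H = [[-4, -4], [-4, -4]]
Verify stationarity: grad f(x*) = H x* + g = (0, 0).
Eigenvalues of H: -8, 0.
H has a zero eigenvalue (singular; negative semidefinite but not definite), so H is neither positive definite, negative definite, nor indefinite. The second-order test alone is inconclusive -> degen.
(Indeed, f is constant along the null direction of H through x*, so x* is not a strict local extremum.)

degen


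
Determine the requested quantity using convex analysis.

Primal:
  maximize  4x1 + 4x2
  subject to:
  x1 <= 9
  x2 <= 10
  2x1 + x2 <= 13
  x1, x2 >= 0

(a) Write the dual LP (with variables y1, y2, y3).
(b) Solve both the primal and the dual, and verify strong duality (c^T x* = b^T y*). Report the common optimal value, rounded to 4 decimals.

The standard primal-dual pair for 'max c^T x s.t. A x <= b, x >= 0' is:
  Dual:  min b^T y  s.t.  A^T y >= c,  y >= 0.

So the dual LP is:
  minimize  9y1 + 10y2 + 13y3
  subject to:
    y1 + 2y3 >= 4
    y2 + y3 >= 4
    y1, y2, y3 >= 0

Solving the primal: x* = (1.5, 10).
  primal value c^T x* = 46.
Solving the dual: y* = (0, 2, 2).
  dual value b^T y* = 46.
Strong duality: c^T x* = b^T y*. Confirmed.

46


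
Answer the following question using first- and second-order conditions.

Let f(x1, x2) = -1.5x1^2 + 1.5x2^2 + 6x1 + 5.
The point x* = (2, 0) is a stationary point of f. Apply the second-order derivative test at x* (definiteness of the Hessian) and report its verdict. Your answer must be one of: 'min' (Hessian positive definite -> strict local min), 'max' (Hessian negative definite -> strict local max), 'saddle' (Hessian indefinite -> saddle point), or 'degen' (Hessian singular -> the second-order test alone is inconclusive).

Compute the Hessian H = grad^2 f:
  H = [[-3, 0], [0, 3]]
Verify stationarity: grad f(x*) = H x* + g = (0, 0).
Eigenvalues of H: -3, 3.
Eigenvalues have mixed signs, so H is indefinite -> x* is a saddle point.

saddle


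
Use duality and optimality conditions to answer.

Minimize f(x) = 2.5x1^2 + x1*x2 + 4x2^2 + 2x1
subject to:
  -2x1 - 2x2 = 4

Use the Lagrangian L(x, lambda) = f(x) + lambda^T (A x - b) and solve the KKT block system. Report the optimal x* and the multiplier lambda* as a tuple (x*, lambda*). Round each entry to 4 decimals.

Form the Lagrangian:
  L(x, lambda) = (1/2) x^T Q x + c^T x + lambda^T (A x - b)
Stationarity (grad_x L = 0): Q x + c + A^T lambda = 0.
Primal feasibility: A x = b.

This gives the KKT block system:
  [ Q   A^T ] [ x     ]   [-c ]
  [ A    0  ] [ lambda ] = [ b ]

Solving the linear system:
  x*      = (-1.4545, -0.5455)
  lambda* = (-2.9091)
  f(x*)   = 4.3636

x* = (-1.4545, -0.5455), lambda* = (-2.9091)


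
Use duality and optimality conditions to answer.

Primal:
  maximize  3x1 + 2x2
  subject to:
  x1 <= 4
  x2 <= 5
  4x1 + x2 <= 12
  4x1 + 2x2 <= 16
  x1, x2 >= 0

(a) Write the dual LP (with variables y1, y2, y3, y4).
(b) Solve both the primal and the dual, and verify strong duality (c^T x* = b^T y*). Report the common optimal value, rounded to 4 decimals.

The standard primal-dual pair for 'max c^T x s.t. A x <= b, x >= 0' is:
  Dual:  min b^T y  s.t.  A^T y >= c,  y >= 0.

So the dual LP is:
  minimize  4y1 + 5y2 + 12y3 + 16y4
  subject to:
    y1 + 4y3 + 4y4 >= 3
    y2 + y3 + 2y4 >= 2
    y1, y2, y3, y4 >= 0

Solving the primal: x* = (1.5, 5).
  primal value c^T x* = 14.5.
Solving the dual: y* = (0, 0.5, 0, 0.75).
  dual value b^T y* = 14.5.
Strong duality: c^T x* = b^T y*. Confirmed.

14.5


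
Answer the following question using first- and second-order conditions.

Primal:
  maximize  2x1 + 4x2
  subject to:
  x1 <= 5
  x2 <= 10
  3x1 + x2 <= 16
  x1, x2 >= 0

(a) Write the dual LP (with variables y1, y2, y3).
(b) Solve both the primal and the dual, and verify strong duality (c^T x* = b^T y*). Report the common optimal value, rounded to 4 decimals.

The standard primal-dual pair for 'max c^T x s.t. A x <= b, x >= 0' is:
  Dual:  min b^T y  s.t.  A^T y >= c,  y >= 0.

So the dual LP is:
  minimize  5y1 + 10y2 + 16y3
  subject to:
    y1 + 3y3 >= 2
    y2 + y3 >= 4
    y1, y2, y3 >= 0

Solving the primal: x* = (2, 10).
  primal value c^T x* = 44.
Solving the dual: y* = (0, 3.3333, 0.6667).
  dual value b^T y* = 44.
Strong duality: c^T x* = b^T y*. Confirmed.

44


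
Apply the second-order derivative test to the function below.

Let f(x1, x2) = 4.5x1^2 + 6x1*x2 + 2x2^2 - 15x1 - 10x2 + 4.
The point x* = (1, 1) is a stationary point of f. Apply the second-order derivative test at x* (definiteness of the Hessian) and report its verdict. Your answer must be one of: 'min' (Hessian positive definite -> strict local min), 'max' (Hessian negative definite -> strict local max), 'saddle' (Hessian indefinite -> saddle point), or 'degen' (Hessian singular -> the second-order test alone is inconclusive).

Compute the Hessian H = grad^2 f:
  H = [[9, 6], [6, 4]]
Verify stationarity: grad f(x*) = H x* + g = (0, 0).
Eigenvalues of H: 0, 13.
H has a zero eigenvalue (singular; positive semidefinite but not definite), so H is neither positive definite, negative definite, nor indefinite. The second-order test alone is inconclusive -> degen.
(Indeed, f is constant along the null direction of H through x*, so x* is not a strict local extremum.)

degen


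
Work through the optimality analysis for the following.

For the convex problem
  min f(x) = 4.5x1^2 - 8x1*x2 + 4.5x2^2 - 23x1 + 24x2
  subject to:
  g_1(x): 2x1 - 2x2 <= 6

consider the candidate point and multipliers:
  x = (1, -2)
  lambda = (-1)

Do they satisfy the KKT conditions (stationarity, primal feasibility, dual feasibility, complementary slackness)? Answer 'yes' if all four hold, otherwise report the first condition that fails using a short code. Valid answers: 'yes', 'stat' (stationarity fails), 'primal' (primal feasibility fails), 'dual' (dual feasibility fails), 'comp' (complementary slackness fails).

Gradient of f: grad f(x) = Q x + c = (2, -2)
Constraint values g_i(x) = a_i^T x - b_i:
  g_1((1, -2)) = 0
Stationarity residual: grad f(x) + sum_i lambda_i a_i = (0, 0)
  -> stationarity OK
Primal feasibility (all g_i <= 0): OK
Dual feasibility (all lambda_i >= 0): FAILS
Complementary slackness (lambda_i * g_i(x) = 0 for all i): OK

Verdict: the first failing condition is dual_feasibility -> dual.

dual


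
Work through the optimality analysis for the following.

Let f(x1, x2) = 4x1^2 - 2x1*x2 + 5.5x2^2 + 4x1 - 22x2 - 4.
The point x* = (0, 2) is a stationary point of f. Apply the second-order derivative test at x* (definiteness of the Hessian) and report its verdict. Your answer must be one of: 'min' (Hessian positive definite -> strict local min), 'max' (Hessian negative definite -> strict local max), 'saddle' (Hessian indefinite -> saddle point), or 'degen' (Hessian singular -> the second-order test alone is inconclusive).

Compute the Hessian H = grad^2 f:
  H = [[8, -2], [-2, 11]]
Verify stationarity: grad f(x*) = H x* + g = (0, 0).
Eigenvalues of H: 7, 12.
Both eigenvalues > 0, so H is positive definite -> x* is a strict local min.

min


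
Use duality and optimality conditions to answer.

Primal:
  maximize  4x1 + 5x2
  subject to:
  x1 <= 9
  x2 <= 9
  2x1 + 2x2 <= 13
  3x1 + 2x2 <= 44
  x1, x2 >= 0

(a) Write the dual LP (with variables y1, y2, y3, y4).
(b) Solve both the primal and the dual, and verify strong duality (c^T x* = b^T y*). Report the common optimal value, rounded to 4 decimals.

The standard primal-dual pair for 'max c^T x s.t. A x <= b, x >= 0' is:
  Dual:  min b^T y  s.t.  A^T y >= c,  y >= 0.

So the dual LP is:
  minimize  9y1 + 9y2 + 13y3 + 44y4
  subject to:
    y1 + 2y3 + 3y4 >= 4
    y2 + 2y3 + 2y4 >= 5
    y1, y2, y3, y4 >= 0

Solving the primal: x* = (0, 6.5).
  primal value c^T x* = 32.5.
Solving the dual: y* = (0, 0, 2.5, 0).
  dual value b^T y* = 32.5.
Strong duality: c^T x* = b^T y*. Confirmed.

32.5


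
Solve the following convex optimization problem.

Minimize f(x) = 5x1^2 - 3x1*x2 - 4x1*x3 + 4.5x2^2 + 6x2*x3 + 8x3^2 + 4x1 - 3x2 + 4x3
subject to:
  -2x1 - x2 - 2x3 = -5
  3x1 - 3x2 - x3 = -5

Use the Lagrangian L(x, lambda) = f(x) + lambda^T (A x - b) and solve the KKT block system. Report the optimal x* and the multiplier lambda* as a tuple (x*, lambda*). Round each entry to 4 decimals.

Form the Lagrangian:
  L(x, lambda) = (1/2) x^T Q x + c^T x + lambda^T (A x - b)
Stationarity (grad_x L = 0): Q x + c + A^T lambda = 0.
Primal feasibility: A x = b.

This gives the KKT block system:
  [ Q   A^T ] [ x     ]   [-c ]
  [ A    0  ] [ lambda ] = [ b ]

Solving the linear system:
  x*      = (0.9761, 2.5617, 0.2431)
  lambda* = (7.8962, 3.5631)
  f(x*)   = 27.2442

x* = (0.9761, 2.5617, 0.2431), lambda* = (7.8962, 3.5631)


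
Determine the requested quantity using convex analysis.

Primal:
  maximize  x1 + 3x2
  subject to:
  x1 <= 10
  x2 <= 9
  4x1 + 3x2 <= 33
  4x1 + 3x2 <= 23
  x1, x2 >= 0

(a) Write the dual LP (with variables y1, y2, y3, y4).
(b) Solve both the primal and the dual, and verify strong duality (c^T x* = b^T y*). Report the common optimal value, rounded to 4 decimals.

The standard primal-dual pair for 'max c^T x s.t. A x <= b, x >= 0' is:
  Dual:  min b^T y  s.t.  A^T y >= c,  y >= 0.

So the dual LP is:
  minimize  10y1 + 9y2 + 33y3 + 23y4
  subject to:
    y1 + 4y3 + 4y4 >= 1
    y2 + 3y3 + 3y4 >= 3
    y1, y2, y3, y4 >= 0

Solving the primal: x* = (0, 7.6667).
  primal value c^T x* = 23.
Solving the dual: y* = (0, 0, 0, 1).
  dual value b^T y* = 23.
Strong duality: c^T x* = b^T y*. Confirmed.

23


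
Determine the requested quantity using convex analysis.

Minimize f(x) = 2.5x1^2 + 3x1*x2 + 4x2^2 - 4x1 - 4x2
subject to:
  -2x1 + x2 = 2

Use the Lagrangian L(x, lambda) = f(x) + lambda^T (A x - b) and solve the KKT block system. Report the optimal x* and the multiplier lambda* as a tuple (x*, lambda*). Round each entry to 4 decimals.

Form the Lagrangian:
  L(x, lambda) = (1/2) x^T Q x + c^T x + lambda^T (A x - b)
Stationarity (grad_x L = 0): Q x + c + A^T lambda = 0.
Primal feasibility: A x = b.

This gives the KKT block system:
  [ Q   A^T ] [ x     ]   [-c ]
  [ A    0  ] [ lambda ] = [ b ]

Solving the linear system:
  x*      = (-0.5306, 0.9388)
  lambda* = (-1.9184)
  f(x*)   = 1.102

x* = (-0.5306, 0.9388), lambda* = (-1.9184)


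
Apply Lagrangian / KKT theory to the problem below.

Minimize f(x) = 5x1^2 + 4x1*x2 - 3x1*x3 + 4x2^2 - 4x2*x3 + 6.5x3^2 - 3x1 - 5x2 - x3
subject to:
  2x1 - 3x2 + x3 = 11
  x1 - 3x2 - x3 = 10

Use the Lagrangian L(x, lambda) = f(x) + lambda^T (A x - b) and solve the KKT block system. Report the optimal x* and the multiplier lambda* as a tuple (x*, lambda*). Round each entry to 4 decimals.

Form the Lagrangian:
  L(x, lambda) = (1/2) x^T Q x + c^T x + lambda^T (A x - b)
Stationarity (grad_x L = 0): Q x + c + A^T lambda = 0.
Primal feasibility: A x = b.

This gives the KKT block system:
  [ Q   A^T ] [ x     ]   [-c ]
  [ A    0  ] [ lambda ] = [ b ]

Solving the linear system:
  x*      = (1.8866, -2.5567, -0.4433)
  lambda* = (-1.5911, -3.7869)
  f(x*)   = 31.4691

x* = (1.8866, -2.5567, -0.4433), lambda* = (-1.5911, -3.7869)


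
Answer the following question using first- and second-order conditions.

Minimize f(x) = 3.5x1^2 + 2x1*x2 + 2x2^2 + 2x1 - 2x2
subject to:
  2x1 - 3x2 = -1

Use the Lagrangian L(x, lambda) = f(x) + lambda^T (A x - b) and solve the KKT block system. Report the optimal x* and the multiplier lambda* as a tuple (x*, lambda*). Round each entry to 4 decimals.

Form the Lagrangian:
  L(x, lambda) = (1/2) x^T Q x + c^T x + lambda^T (A x - b)
Stationarity (grad_x L = 0): Q x + c + A^T lambda = 0.
Primal feasibility: A x = b.

This gives the KKT block system:
  [ Q   A^T ] [ x     ]   [-c ]
  [ A    0  ] [ lambda ] = [ b ]

Solving the linear system:
  x*      = (-0.1942, 0.2039)
  lambda* = (-0.5243)
  f(x*)   = -0.6602

x* = (-0.1942, 0.2039), lambda* = (-0.5243)
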